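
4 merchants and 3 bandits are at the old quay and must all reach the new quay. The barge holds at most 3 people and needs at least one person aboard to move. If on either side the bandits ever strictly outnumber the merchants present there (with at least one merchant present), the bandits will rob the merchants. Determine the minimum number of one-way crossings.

5

Counting alone: each trip to the new quay takes at most 3 across and each return brings at least 1 back, so after t trips out (and t−1 returns) at most 3t − (t−1) of the 7 are across; that first reaches 7 at t = 3, so at least 5 crossings are needed.
The plan below uses exactly 5 crossings, so it is optimal:
1. 3 bandits → the new quay.  (the old quay: 4M 0B; the new quay: 0M 3B)
2. 1 bandit ← the old quay.  (the old quay: 4M 1B; the new quay: 0M 2B)
3. 3 merchants → the new quay.  (the old quay: 1M 1B; the new quay: 3M 2B)
4. 1 merchant ← the old quay.  (the old quay: 2M 1B; the new quay: 2M 2B)
5. 2 merchants and 1 bandit → the new quay.  (the old quay: 0M 0B; the new quay: 4M 3B)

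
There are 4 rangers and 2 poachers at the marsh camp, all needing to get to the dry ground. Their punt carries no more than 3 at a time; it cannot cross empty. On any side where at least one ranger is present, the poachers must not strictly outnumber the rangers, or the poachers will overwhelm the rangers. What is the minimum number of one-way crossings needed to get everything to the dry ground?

5

Counting alone: each trip to the dry ground takes at most 3 across and each return brings at least 1 back, so after t trips out (and t−1 returns) at most 3t − (t−1) of the 6 are across; that first reaches 6 at t = 3, so at least 5 crossings are needed.
The plan below uses exactly 5 crossings, so it is optimal:
1. 2 poachers → the dry ground.  (the marsh camp: 4R 0P; the dry ground: 0R 2P)
2. 1 poacher ← the marsh camp.  (the marsh camp: 4R 1P; the dry ground: 0R 1P)
3. 2 rangers and 1 poacher → the dry ground.  (the marsh camp: 2R 0P; the dry ground: 2R 2P)
4. 1 poacher ← the marsh camp.  (the marsh camp: 2R 1P; the dry ground: 2R 1P)
5. 2 rangers and 1 poacher → the dry ground.  (the marsh camp: 0R 0P; the dry ground: 4R 2P)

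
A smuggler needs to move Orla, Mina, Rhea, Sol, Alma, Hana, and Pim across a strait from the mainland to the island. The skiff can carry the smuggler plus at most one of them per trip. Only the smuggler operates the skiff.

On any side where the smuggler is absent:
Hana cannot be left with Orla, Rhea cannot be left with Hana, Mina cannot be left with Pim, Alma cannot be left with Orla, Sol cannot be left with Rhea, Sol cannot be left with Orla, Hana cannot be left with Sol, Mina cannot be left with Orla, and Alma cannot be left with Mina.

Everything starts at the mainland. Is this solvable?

Whatever the first load, the items left behind include a forbidden pair without the smuggler. No opening move is safe, so no plan exists.

No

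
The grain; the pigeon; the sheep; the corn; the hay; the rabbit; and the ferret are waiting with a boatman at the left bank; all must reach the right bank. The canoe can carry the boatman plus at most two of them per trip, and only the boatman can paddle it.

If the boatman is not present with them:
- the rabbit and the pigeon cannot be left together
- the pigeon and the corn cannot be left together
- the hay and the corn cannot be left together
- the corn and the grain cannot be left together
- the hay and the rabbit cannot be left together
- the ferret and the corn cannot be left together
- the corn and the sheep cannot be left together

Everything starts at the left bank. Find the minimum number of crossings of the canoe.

9

Counting alone: the boatman can take at most 2 across per trip to the right bank, so moving all 7 needs at least 4 loaded trips out, with a return between consecutive ones — at least 7 crossings.
The safety rule pushes this higher. Following every safe sequence of crossings, the most of the 7 that can be at the right bank as the canoe arrives there on crossing 7 is 6 — never all 7.
So no plan with fewer than 9 crossings exists, and this one achieves 9:
1. Boatman goes to the right bank with the corn and the rabbit.  [the left bank: the ferret, the grain, the hay, the pigeon, the sheep | the right bank: the corn, the rabbit]
2. Boatman goes back to the left bank alone.  [the left bank: the ferret, the grain, the hay, the pigeon, the sheep | the right bank: the corn, the rabbit]
3. Boatman goes to the right bank with the grain and the pigeon.  [the left bank: the ferret, the hay, the sheep | the right bank: the corn, the grain, the pigeon, the rabbit]
4. Boatman goes back to the left bank with the corn and the rabbit.  [the left bank: the corn, the ferret, the hay, the rabbit, the sheep | the right bank: the grain, the pigeon]
5. Boatman goes to the right bank with the corn and the hay.  [the left bank: the ferret, the rabbit, the sheep | the right bank: the corn, the grain, the hay, the pigeon]
6. Boatman goes back to the left bank with the corn.  [the left bank: the corn, the ferret, the rabbit, the sheep | the right bank: the grain, the hay, the pigeon]
7. Boatman goes to the right bank with the ferret and the sheep.  [the left bank: the corn, the rabbit | the right bank: the ferret, the grain, the hay, the pigeon, the sheep]
8. Boatman goes back to the left bank alone.  [the left bank: the corn, the rabbit | the right bank: the ferret, the grain, the hay, the pigeon, the sheep]
9. Boatman goes to the right bank with the corn and the rabbit.  [the left bank: — | the right bank: the corn, the ferret, the grain, the hay, the pigeon, the rabbit, the sheep]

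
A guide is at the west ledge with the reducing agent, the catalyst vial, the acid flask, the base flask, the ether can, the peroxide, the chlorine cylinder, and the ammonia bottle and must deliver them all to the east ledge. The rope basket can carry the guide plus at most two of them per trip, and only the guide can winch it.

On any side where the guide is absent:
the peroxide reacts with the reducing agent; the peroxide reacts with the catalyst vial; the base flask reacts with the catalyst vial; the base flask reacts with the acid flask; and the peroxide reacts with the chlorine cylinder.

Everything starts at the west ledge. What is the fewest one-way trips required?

9

Counting alone: the guide can take at most 2 across per trip to the east ledge, so moving all 8 needs at least 4 loaded trips out, with a return between consecutive ones — at least 7 crossings.
The safety rule pushes this higher. Following every safe sequence of crossings, the most of the 8 that can be at the east ledge as the rope basket arrives there on crossing 7 is 7 — never all 8.
So no plan with fewer than 9 crossings exists, and this one achieves 9:
1. Guide goes to the east ledge with the base flask and the peroxide.
2. Guide goes back to the west ledge alone.
3. Guide goes to the east ledge with the catalyst vial and the reducing agent.
4. Guide goes back to the west ledge with the base flask and the peroxide.
5. Guide goes to the east ledge with the acid flask and the chlorine cylinder.
6. Guide goes back to the west ledge alone.
7. Guide goes to the east ledge with the ammonia bottle and the ether can.
8. Guide goes back to the west ledge alone.
9. Guide goes to the east ledge with the base flask and the peroxide.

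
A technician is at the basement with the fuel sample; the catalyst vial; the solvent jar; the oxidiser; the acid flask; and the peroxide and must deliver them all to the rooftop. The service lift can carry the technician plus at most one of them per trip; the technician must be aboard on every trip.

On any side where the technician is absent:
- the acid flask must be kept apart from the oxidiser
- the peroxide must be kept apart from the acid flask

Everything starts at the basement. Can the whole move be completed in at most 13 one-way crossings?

Yes

Yes — this plan uses 13 crossings (≤ 13):
1. Technician goes to the rooftop with the acid flask.  [the basement: the catalyst vial, the fuel sample, the oxidiser, the peroxide, the solvent jar | the rooftop: the acid flask]
2. Technician goes back to the basement alone.  [the basement: the catalyst vial, the fuel sample, the oxidiser, the peroxide, the solvent jar | the rooftop: the acid flask]
3. Technician goes to the rooftop with the fuel sample.  [the basement: the catalyst vial, the oxidiser, the peroxide, the solvent jar | the rooftop: the acid flask, the fuel sample]
4. Technician goes back to the basement alone.  [the basement: the catalyst vial, the oxidiser, the peroxide, the solvent jar | the rooftop: the acid flask, the fuel sample]
5. Technician goes to the rooftop with the catalyst vial.  [the basement: the oxidiser, the peroxide, the solvent jar | the rooftop: the acid flask, the catalyst vial, the fuel sample]
6. Technician goes back to the basement alone.  [the basement: the oxidiser, the peroxide, the solvent jar | the rooftop: the acid flask, the catalyst vial, the fuel sample]
7. Technician goes to the rooftop with the solvent jar.  [the basement: the oxidiser, the peroxide | the rooftop: the acid flask, the catalyst vial, the fuel sample, the solvent jar]
8. Technician goes back to the basement alone.  [the basement: the oxidiser, the peroxide | the rooftop: the acid flask, the catalyst vial, the fuel sample, the solvent jar]
9. Technician goes to the rooftop with the oxidiser.  [the basement: the peroxide | the rooftop: the acid flask, the catalyst vial, the fuel sample, the oxidiser, the solvent jar]
10. Technician goes back to the basement with the acid flask.  [the basement: the acid flask, the peroxide | the rooftop: the catalyst vial, the fuel sample, the oxidiser, the solvent jar]
11. Technician goes to the rooftop with the peroxide.  [the basement: the acid flask | the rooftop: the catalyst vial, the fuel sample, the oxidiser, the peroxide, the solvent jar]
12. Technician goes back to the basement alone.  [the basement: the acid flask | the rooftop: the catalyst vial, the fuel sample, the oxidiser, the peroxide, the solvent jar]
13. Technician goes to the rooftop with the acid flask.  [the basement: — | the rooftop: the acid flask, the catalyst vial, the fuel sample, the oxidiser, the peroxide, the solvent jar]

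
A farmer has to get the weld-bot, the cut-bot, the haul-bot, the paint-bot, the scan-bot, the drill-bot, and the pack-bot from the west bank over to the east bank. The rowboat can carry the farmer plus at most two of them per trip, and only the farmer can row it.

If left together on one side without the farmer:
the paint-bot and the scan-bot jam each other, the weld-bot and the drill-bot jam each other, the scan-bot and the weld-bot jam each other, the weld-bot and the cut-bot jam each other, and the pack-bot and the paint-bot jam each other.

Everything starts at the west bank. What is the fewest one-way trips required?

9

Counting alone: the farmer can take at most 2 across per trip to the east bank, so moving all 7 needs at least 4 loaded trips out, with a return between consecutive ones — at least 7 crossings.
The safety rule pushes this higher. Following every safe sequence of crossings, the most of the 7 that can be at the east bank as the rowboat arrives there on crossing 7 is 6 — never all 7.
So no plan with fewer than 9 crossings exists, and this one achieves 9:
1. Farmer goes to the east bank with the paint-bot and the weld-bot.
2. Farmer goes back to the west bank alone.
3. Farmer goes to the east bank with the cut-bot.
4. Farmer goes back to the west bank with the weld-bot.
5. Farmer goes to the east bank with the drill-bot and the scan-bot.
6. Farmer goes back to the west bank with the paint-bot.
7. Farmer goes to the east bank with the haul-bot and the pack-bot.
8. Farmer goes back to the west bank alone.
9. Farmer goes to the east bank with the paint-bot and the weld-bot.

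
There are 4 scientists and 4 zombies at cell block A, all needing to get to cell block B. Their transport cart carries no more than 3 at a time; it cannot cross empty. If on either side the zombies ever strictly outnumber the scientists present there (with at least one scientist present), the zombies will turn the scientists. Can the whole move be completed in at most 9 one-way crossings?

Yes

Yes — this plan uses 9 crossings (≤ 9):
1. 2 zombies → cell block B.  (cell block A: 4S 2Z; cell block B: 0S 2Z)
2. 1 zombie ← cell block A.  (cell block A: 4S 3Z; cell block B: 0S 1Z)
3. 3 zombies → cell block B.  (cell block A: 4S 0Z; cell block B: 0S 4Z)
4. 1 zombie ← cell block A.  (cell block A: 4S 1Z; cell block B: 0S 3Z)
5. 3 scientists → cell block B.  (cell block A: 1S 1Z; cell block B: 3S 3Z)
6. 1 scientist and 1 zombie ← cell block A.  (cell block A: 2S 2Z; cell block B: 2S 2Z)
7. 2 scientists → cell block B.  (cell block A: 0S 2Z; cell block B: 4S 2Z)
8. 1 zombie ← cell block A.  (cell block A: 0S 3Z; cell block B: 4S 1Z)
9. 3 zombies → cell block B.  (cell block A: 0S 0Z; cell block B: 4S 4Z)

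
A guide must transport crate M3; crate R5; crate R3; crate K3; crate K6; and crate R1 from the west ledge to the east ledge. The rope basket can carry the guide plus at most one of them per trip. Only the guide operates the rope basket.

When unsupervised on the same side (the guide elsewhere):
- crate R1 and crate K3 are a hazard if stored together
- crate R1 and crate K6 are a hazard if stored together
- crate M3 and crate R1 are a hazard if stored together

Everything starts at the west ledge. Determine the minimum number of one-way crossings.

impossible

Following every safe sequence of crossings from the start, the most of the 6 that can be at the east ledge as the rope basket arrives there on crossings 1, 3, 5, 7 is 1, 2, 3, 4 respectively; the best ever achieved is 4 of 6.
From crossing 9 on, no configuration arises that was not already reachable earlier: only 36 distinct safe configurations (who is on which side, and where the rope basket is) can ever be reached, none of them has everyone across, and every continuation just revisits them. So no valid plan exists.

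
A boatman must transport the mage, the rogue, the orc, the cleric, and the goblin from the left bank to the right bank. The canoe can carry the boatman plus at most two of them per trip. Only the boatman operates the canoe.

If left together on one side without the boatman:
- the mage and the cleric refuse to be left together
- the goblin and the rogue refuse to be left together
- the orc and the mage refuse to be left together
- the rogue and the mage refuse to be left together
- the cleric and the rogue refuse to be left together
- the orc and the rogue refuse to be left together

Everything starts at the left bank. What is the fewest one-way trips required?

7

Counting alone: the boatman can take at most 2 across per trip to the right bank, so moving all 5 needs at least 3 loaded trips out, with a return between consecutive ones — at least 5 crossings.
The safety rule pushes this higher. Following every safe sequence of crossings, the most of the 5 that can be at the right bank as the canoe arrives there on crossing 5 is 4 — never all 5.
So no plan with fewer than 7 crossings exists, and this one achieves 7:
1. Boatman goes to the right bank with the mage and the rogue.  [the left bank: the cleric, the goblin, the orc | the right bank: the mage, the rogue]
2. Boatman goes back to the left bank with the mage.  [the left bank: the cleric, the goblin, the mage, the orc | the right bank: the rogue]
3. Boatman goes to the right bank with the goblin and the mage.  [the left bank: the cleric, the orc | the right bank: the goblin, the mage, the rogue]
4. Boatman goes back to the left bank with the rogue.  [the left bank: the cleric, the orc, the rogue | the right bank: the goblin, the mage]
5. Boatman goes to the right bank with the cleric and the orc.  [the left bank: the rogue | the right bank: the cleric, the goblin, the mage, the orc]
6. Boatman goes back to the left bank with the mage.  [the left bank: the mage, the rogue | the right bank: the cleric, the goblin, the orc]
7. Boatman goes to the right bank with the mage and the rogue.  [the left bank: — | the right bank: the cleric, the goblin, the mage, the orc, the rogue]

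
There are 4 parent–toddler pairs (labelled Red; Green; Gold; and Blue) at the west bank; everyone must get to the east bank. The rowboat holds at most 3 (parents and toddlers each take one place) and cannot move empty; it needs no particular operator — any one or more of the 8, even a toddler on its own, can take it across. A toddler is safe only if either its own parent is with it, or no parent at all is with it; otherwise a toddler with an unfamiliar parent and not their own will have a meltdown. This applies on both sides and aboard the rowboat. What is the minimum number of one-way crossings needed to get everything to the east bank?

Counting alone: each trip to the east bank takes at most 3 across and each return brings at least 1 back, so after t trips out (and t−1 returns) at most 3t − (t−1) of the 8 are across; that first reaches 8 at t = 4, so at least 7 crossings are needed.
The safety rule pushes this higher. Following every safe sequence of crossings, the most of the 8 that can be at the east bank as the rowboat arrives there on crossing 7 is 7 — never all 8.
So no plan with fewer than 9 crossings exists, and this one achieves 9:
1. parent Red and toddler Red cross → the east bank.
2. parent Red crosses ← the west bank.
3. parent Green, parent Red, and toddler Green cross → the east bank.
4. parent Red and toddler Red cross ← the west bank.
5. parent Blue, parent Gold, and parent Red cross → the east bank.
6. toddler Green crosses ← the west bank.
7. toddler Green and toddler Red cross → the east bank.
8. toddler Red crosses ← the west bank.
9. toddler Blue, toddler Gold, and toddler Red cross → the east bank.

9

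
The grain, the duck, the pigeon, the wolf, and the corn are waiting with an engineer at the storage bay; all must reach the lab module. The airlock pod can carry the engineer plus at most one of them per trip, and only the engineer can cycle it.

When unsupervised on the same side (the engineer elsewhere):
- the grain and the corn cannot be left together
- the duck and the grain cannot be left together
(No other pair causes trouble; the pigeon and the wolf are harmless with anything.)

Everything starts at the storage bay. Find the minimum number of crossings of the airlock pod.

11

Counting alone: the engineer can take at most 1 across per trip to the lab module, so moving all 5 needs at least 5 loaded trips out, with a return between consecutive ones — at least 9 crossings.
The safety rule pushes this higher. Following every safe sequence of crossings, the most of the 5 that can be at the lab module as the airlock pod arrives there on crossing 9 is 4 — never all 5.
So no plan with fewer than 11 crossings exists, and this one achieves 11:
1. Engineer goes to the lab module with the grain.  [the storage bay: the corn, the duck, the pigeon, the wolf | the lab module: the grain]
2. Engineer goes back to the storage bay alone.  [the storage bay: the corn, the duck, the pigeon, the wolf | the lab module: the grain]
3. Engineer goes to the lab module with the duck.  [the storage bay: the corn, the pigeon, the wolf | the lab module: the duck, the grain]
4. Engineer goes back to the storage bay with the grain.  [the storage bay: the corn, the grain, the pigeon, the wolf | the lab module: the duck]
5. Engineer goes to the lab module with the corn.  [the storage bay: the grain, the pigeon, the wolf | the lab module: the corn, the duck]
6. Engineer goes back to the storage bay alone.  [the storage bay: the grain, the pigeon, the wolf | the lab module: the corn, the duck]
7. Engineer goes to the lab module with the pigeon.  [the storage bay: the grain, the wolf | the lab module: the corn, the duck, the pigeon]
8. Engineer goes back to the storage bay alone.  [the storage bay: the grain, the wolf | the lab module: the corn, the duck, the pigeon]
9. Engineer goes to the lab module with the wolf.  [the storage bay: the grain | the lab module: the corn, the duck, the pigeon, the wolf]
10. Engineer goes back to the storage bay alone.  [the storage bay: the grain | the lab module: the corn, the duck, the pigeon, the wolf]
11. Engineer goes to the lab module with the grain.  [the storage bay: — | the lab module: the corn, the duck, the grain, the pigeon, the wolf]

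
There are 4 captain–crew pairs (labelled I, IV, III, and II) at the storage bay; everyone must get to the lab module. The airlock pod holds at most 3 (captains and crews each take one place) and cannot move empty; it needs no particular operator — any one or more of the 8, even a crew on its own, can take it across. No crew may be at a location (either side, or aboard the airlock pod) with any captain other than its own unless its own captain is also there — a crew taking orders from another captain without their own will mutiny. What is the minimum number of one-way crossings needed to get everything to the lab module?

Counting alone: each trip to the lab module takes at most 3 across and each return brings at least 1 back, so after t trips out (and t−1 returns) at most 3t − (t−1) of the 8 are across; that first reaches 8 at t = 4, so at least 7 crossings are needed.
The safety rule pushes this higher. Following every safe sequence of crossings, the most of the 8 that can be at the lab module as the airlock pod arrives there on crossing 7 is 7 — never all 8.
So no plan with fewer than 9 crossings exists, and this one achieves 9:
1. captain I and crew I cross → the lab module.
2. captain I crosses ← the storage bay.
3. captain I, captain IV, and crew IV cross → the lab module.
4. captain I and crew I cross ← the storage bay.
5. captain I, captain II, and captain III cross → the lab module.
6. crew IV crosses ← the storage bay.
7. crew I and crew IV cross → the lab module.
8. crew I crosses ← the storage bay.
9. crew I, crew II, and crew III cross → the lab module.

9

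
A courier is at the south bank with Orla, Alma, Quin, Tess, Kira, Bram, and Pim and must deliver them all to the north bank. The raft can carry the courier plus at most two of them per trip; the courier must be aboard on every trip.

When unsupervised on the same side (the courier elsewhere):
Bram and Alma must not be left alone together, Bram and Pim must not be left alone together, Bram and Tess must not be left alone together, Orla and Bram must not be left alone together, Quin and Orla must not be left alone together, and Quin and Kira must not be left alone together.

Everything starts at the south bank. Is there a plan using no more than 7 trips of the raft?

No

Counting alone: the courier can take at most 2 across per trip to the north bank, so moving all 7 needs at least 4 loaded trips out, with a return between consecutive ones — at least 7 crossings.
The safety rule pushes this higher. Following every safe sequence of crossings, the most of the 7 that can be at the north bank as the raft arrives there on crossing 7 is 6 — never all 7.
So the move cannot be finished within 7 crossings. (The shortest complete plan takes 9:)
1. Courier goes to the north bank with Bram and Quin.  [the south bank: Alma, Kira, Orla, Pim, Tess | the north bank: Bram, Quin]
2. Courier goes back to the south bank alone.  [the south bank: Alma, Kira, Orla, Pim, Tess | the north bank: Bram, Quin]
3. Courier goes to the north bank with Kira.  [the south bank: Alma, Orla, Pim, Tess | the north bank: Bram, Kira, Quin]
4. Courier goes back to the south bank with Quin.  [the south bank: Alma, Orla, Pim, Quin, Tess | the north bank: Bram, Kira]
5. Courier goes to the north bank with Alma and Orla.  [the south bank: Pim, Quin, Tess | the north bank: Alma, Bram, Kira, Orla]
6. Courier goes back to the south bank with Bram.  [the south bank: Bram, Pim, Quin, Tess | the north bank: Alma, Kira, Orla]
7. Courier goes to the north bank with Pim and Tess.  [the south bank: Bram, Quin | the north bank: Alma, Kira, Orla, Pim, Tess]
8. Courier goes back to the south bank alone.  [the south bank: Bram, Quin | the north bank: Alma, Kira, Orla, Pim, Tess]
9. Courier goes to the north bank with Bram and Quin.  [the south bank: — | the north bank: Alma, Bram, Kira, Orla, Pim, Quin, Tess]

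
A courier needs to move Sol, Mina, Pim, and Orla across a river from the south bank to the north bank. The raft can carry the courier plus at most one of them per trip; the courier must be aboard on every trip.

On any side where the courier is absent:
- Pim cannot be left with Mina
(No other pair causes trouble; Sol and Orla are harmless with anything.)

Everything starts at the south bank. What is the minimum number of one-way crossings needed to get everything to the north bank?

7

Counting alone: the courier can take at most 1 across per trip to the north bank, so moving all 4 needs at least 4 loaded trips out, with a return between consecutive ones — at least 7 crossings.
The plan below uses exactly 7 crossings, so it is optimal:
1. Courier goes to the north bank with Mina.  [the south bank: Orla, Pim, Sol | the north bank: Mina]
2. Courier goes back to the south bank alone.  [the south bank: Orla, Pim, Sol | the north bank: Mina]
3. Courier goes to the north bank with Sol.  [the south bank: Orla, Pim | the north bank: Mina, Sol]
4. Courier goes back to the south bank alone.  [the south bank: Orla, Pim | the north bank: Mina, Sol]
5. Courier goes to the north bank with Orla.  [the south bank: Pim | the north bank: Mina, Orla, Sol]
6. Courier goes back to the south bank alone.  [the south bank: Pim | the north bank: Mina, Orla, Sol]
7. Courier goes to the north bank with Pim.  [the south bank: — | the north bank: Mina, Orla, Pim, Sol]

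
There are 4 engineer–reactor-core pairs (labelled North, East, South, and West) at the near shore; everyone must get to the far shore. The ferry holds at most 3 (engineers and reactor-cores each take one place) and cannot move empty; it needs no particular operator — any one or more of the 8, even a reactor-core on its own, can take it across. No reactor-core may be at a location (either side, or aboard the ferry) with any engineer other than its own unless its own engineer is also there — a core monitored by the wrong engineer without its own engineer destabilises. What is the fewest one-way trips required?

9

Counting alone: each trip to the far shore takes at most 3 across and each return brings at least 1 back, so after t trips out (and t−1 returns) at most 3t − (t−1) of the 8 are across; that first reaches 8 at t = 4, so at least 7 crossings are needed.
The safety rule pushes this higher. Following every safe sequence of crossings, the most of the 8 that can be at the far shore as the ferry arrives there on crossing 7 is 7 — never all 8.
So no plan with fewer than 9 crossings exists, and this one achieves 9:
1. engineer North and reactor-core North cross → the far shore.
2. engineer North crosses ← the near shore.
3. engineer East, engineer North, and reactor-core East cross → the far shore.
4. engineer North and reactor-core North cross ← the near shore.
5. engineer North, engineer South, and engineer West cross → the far shore.
6. reactor-core East crosses ← the near shore.
7. reactor-core East and reactor-core North cross → the far shore.
8. reactor-core North crosses ← the near shore.
9. reactor-core North, reactor-core South, and reactor-core West cross → the far shore.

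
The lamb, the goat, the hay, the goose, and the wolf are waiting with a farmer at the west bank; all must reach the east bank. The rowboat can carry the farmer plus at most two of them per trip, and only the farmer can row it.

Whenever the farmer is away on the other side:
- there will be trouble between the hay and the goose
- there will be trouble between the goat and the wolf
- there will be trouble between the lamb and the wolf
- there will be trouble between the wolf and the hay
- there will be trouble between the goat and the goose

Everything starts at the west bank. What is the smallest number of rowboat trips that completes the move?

Counting alone: the farmer can take at most 2 across per trip to the east bank, so moving all 5 needs at least 3 loaded trips out, with a return between consecutive ones — at least 5 crossings.
The safety rule pushes this higher. Following every safe sequence of crossings, the most of the 5 that can be at the east bank as the rowboat arrives there on crossing 5 is 4 — never all 5.
So no plan with fewer than 7 crossings exists, and this one achieves 7:
1. Farmer goes to the east bank with the goose and the wolf.
2. Farmer goes back to the west bank alone.
3. Farmer goes to the east bank with the lamb.
4. Farmer goes back to the west bank with the wolf.
5. Farmer goes to the east bank with the goat and the hay.
6. Farmer goes back to the west bank with the goose.
7. Farmer goes to the east bank with the goose and the wolf.

7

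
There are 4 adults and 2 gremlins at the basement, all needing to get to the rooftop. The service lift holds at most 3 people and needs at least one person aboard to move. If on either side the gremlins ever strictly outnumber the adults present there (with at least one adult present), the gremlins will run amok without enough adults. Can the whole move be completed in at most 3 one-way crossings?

No

Counting alone: each trip to the rooftop takes at most 3 across and each return brings at least 1 back, so after t trips out (and t−1 returns) at most 3t − (t−1) of the 6 are across; that first reaches 6 at t = 3, so at least 5 crossings are needed.
Since 3 < 5, 3 crossings cannot be enough. (The shortest complete plan in fact takes 5:)
1. 2 gremlins → the rooftop.  (the basement: 4A 0G; the rooftop: 0A 2G)
2. 1 gremlin ← the basement.  (the basement: 4A 1G; the rooftop: 0A 1G)
3. 2 adults and 1 gremlin → the rooftop.  (the basement: 2A 0G; the rooftop: 2A 2G)
4. 1 gremlin ← the basement.  (the basement: 2A 1G; the rooftop: 2A 1G)
5. 2 adults and 1 gremlin → the rooftop.  (the basement: 0A 0G; the rooftop: 4A 2G)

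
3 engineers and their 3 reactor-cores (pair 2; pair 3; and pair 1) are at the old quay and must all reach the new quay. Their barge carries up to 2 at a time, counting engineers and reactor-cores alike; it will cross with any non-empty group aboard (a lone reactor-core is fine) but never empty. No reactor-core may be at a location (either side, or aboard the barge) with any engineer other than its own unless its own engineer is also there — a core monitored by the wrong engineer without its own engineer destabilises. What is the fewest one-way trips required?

Counting alone: each trip to the new quay takes at most 2 across and each return brings at least 1 back, so after t trips out (and t−1 returns) at most 2t − (t−1) of the 6 are across; that first reaches 6 at t = 5, so at least 9 crossings are needed.
The safety rule pushes this higher. Following every safe sequence of crossings, the most of the 6 that can be at the new quay as the barge arrives there on crossing 9 is 5 — never all 6.
So no plan with fewer than 11 crossings exists, and this one achieves 11:
1. engineer 2 and reactor-core 2 cross → the new quay.
2. engineer 2 crosses ← the old quay.
3. reactor-core 1 and reactor-core 3 cross → the new quay.
4. reactor-core 2 crosses ← the old quay.
5. engineer 1 and engineer 3 cross → the new quay.
6. engineer 3 and reactor-core 3 cross ← the old quay.
7. engineer 2 and engineer 3 cross → the new quay.
8. reactor-core 1 crosses ← the old quay.
9. reactor-core 2 and reactor-core 3 cross → the new quay.
10. engineer 1 crosses ← the old quay.
11. engineer 1 and reactor-core 1 cross → the new quay.

11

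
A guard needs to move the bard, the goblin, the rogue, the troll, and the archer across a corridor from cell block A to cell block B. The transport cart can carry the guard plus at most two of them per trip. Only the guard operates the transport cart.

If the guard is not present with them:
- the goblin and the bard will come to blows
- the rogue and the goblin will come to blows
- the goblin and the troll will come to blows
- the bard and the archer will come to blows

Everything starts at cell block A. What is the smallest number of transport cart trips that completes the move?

Counting alone: the guard can take at most 2 across per trip to cell block B, so moving all 5 needs at least 3 loaded trips out, with a return between consecutive ones — at least 5 crossings.
The plan below uses exactly 5 crossings, so it is optimal:
1. Guard goes to cell block B with the bard and the goblin.  [cell block A: the archer, the rogue, the troll | cell block B: the bard, the goblin]
2. Guard goes back to cell block A with the goblin.  [cell block A: the archer, the goblin, the rogue, the troll | cell block B: the bard]
3. Guard goes to cell block B with the rogue and the troll.  [cell block A: the archer, the goblin | cell block B: the bard, the rogue, the troll]
4. Guard goes back to cell block A alone.  [cell block A: the archer, the goblin | cell block B: the bard, the rogue, the troll]
5. Guard goes to cell block B with the archer and the goblin.  [cell block A: — | cell block B: the archer, the bard, the goblin, the rogue, the troll]

5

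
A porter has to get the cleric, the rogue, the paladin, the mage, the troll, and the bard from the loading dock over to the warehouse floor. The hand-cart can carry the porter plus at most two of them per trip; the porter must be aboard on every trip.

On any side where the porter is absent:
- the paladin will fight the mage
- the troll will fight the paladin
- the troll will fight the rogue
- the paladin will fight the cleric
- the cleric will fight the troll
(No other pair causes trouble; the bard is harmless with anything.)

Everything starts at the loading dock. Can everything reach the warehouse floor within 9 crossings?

Yes — this plan uses 9 crossings (≤ 9):
1. Porter goes to the warehouse floor with the paladin and the troll.  [the loading dock: the bard, the cleric, the mage, the rogue | the warehouse floor: the paladin, the troll]
2. Porter goes back to the loading dock with the paladin.  [the loading dock: the bard, the cleric, the mage, the paladin, the rogue | the warehouse floor: the troll]
3. Porter goes to the warehouse floor with the cleric and the mage.  [the loading dock: the bard, the paladin, the rogue | the warehouse floor: the cleric, the mage, the troll]
4. Porter goes back to the loading dock with the cleric.  [the loading dock: the bard, the cleric, the paladin, the rogue | the warehouse floor: the mage, the troll]
5. Porter goes to the warehouse floor with the cleric and the rogue.  [the loading dock: the bard, the paladin | the warehouse floor: the cleric, the mage, the rogue, the troll]
6. Porter goes back to the loading dock with the troll.  [the loading dock: the bard, the paladin, the troll | the warehouse floor: the cleric, the mage, the rogue]
7. Porter goes to the warehouse floor with the bard and the paladin.  [the loading dock: the troll | the warehouse floor: the bard, the cleric, the mage, the paladin, the rogue]
8. Porter goes back to the loading dock with the paladin.  [the loading dock: the paladin, the troll | the warehouse floor: the bard, the cleric, the mage, the rogue]
9. Porter goes to the warehouse floor with the paladin and the troll.  [the loading dock: — | the warehouse floor: the bard, the cleric, the mage, the paladin, the rogue, the troll]

Yes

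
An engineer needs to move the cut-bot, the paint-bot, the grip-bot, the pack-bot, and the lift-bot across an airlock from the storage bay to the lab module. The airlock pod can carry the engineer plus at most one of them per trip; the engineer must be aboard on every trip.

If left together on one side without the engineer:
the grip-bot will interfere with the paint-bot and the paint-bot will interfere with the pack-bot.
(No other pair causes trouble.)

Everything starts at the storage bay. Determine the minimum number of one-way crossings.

Counting alone: the engineer can take at most 1 across per trip to the lab module, so moving all 5 needs at least 5 loaded trips out, with a return between consecutive ones — at least 9 crossings.
The safety rule pushes this higher. Following every safe sequence of crossings, the most of the 5 that can be at the lab module as the airlock pod arrives there on crossing 9 is 4 — never all 5.
So no plan with fewer than 11 crossings exists, and this one achieves 11:
1. Engineer goes to the lab module with the paint-bot.  [the storage bay: the cut-bot, the grip-bot, the lift-bot, the pack-bot | the lab module: the paint-bot]
2. Engineer goes back to the storage bay alone.  [the storage bay: the cut-bot, the grip-bot, the lift-bot, the pack-bot | the lab module: the paint-bot]
3. Engineer goes to the lab module with the cut-bot.  [the storage bay: the grip-bot, the lift-bot, the pack-bot | the lab module: the cut-bot, the paint-bot]
4. Engineer goes back to the storage bay alone.  [the storage bay: the grip-bot, the lift-bot, the pack-bot | the lab module: the cut-bot, the paint-bot]
5. Engineer goes to the lab module with the grip-bot.  [the storage bay: the lift-bot, the pack-bot | the lab module: the cut-bot, the grip-bot, the paint-bot]
6. Engineer goes back to the storage bay with the paint-bot.  [the storage bay: the lift-bot, the pack-bot, the paint-bot | the lab module: the cut-bot, the grip-bot]
7. Engineer goes to the lab module with the pack-bot.  [the storage bay: the lift-bot, the paint-bot | the lab module: the cut-bot, the grip-bot, the pack-bot]
8. Engineer goes back to the storage bay alone.  [the storage bay: the lift-bot, the paint-bot | the lab module: the cut-bot, the grip-bot, the pack-bot]
9. Engineer goes to the lab module with the lift-bot.  [the storage bay: the paint-bot | the lab module: the cut-bot, the grip-bot, the lift-bot, the pack-bot]
10. Engineer goes back to the storage bay alone.  [the storage bay: the paint-bot | the lab module: the cut-bot, the grip-bot, the lift-bot, the pack-bot]
11. Engineer goes to the lab module with the paint-bot.  [the storage bay: — | the lab module: the cut-bot, the grip-bot, the lift-bot, the pack-bot, the paint-bot]

11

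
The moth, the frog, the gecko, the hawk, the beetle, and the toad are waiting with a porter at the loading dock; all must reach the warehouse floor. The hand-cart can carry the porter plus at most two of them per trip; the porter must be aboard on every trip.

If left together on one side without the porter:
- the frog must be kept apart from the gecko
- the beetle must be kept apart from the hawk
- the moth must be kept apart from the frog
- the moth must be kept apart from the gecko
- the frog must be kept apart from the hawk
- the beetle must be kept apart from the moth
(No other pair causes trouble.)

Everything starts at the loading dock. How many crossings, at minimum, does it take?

impossible

Whatever the first load, the items left behind include a forbidden pair without the porter. No opening move is safe, so no plan exists.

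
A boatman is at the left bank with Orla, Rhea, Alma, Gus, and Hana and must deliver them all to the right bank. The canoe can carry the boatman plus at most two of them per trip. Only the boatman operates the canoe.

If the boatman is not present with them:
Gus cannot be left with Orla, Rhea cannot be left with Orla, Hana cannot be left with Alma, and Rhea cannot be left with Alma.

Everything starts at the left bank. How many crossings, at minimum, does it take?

Counting alone: the boatman can take at most 2 across per trip to the right bank, so moving all 5 needs at least 3 loaded trips out, with a return between consecutive ones — at least 5 crossings.
The safety rule pushes this higher. Following every safe sequence of crossings, the most of the 5 that can be at the right bank as the canoe arrives there on crossing 5 is 4 — never all 5.
So no plan with fewer than 7 crossings exists, and this one achieves 7:
1. Boatman goes to the right bank with Alma and Orla.  [the left bank: Gus, Hana, Rhea | the right bank: Alma, Orla]
2. Boatman goes back to the left bank alone.  [the left bank: Gus, Hana, Rhea | the right bank: Alma, Orla]
3. Boatman goes to the right bank with Rhea.  [the left bank: Gus, Hana | the right bank: Alma, Orla, Rhea]
4. Boatman goes back to the left bank with Alma and Orla.  [the left bank: Alma, Gus, Hana, Orla | the right bank: Rhea]
5. Boatman goes to the right bank with Gus and Hana.  [the left bank: Alma, Orla | the right bank: Gus, Hana, Rhea]
6. Boatman goes back to the left bank alone.  [the left bank: Alma, Orla | the right bank: Gus, Hana, Rhea]
7. Boatman goes to the right bank with Alma and Orla.  [the left bank: — | the right bank: Alma, Gus, Hana, Orla, Rhea]

7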